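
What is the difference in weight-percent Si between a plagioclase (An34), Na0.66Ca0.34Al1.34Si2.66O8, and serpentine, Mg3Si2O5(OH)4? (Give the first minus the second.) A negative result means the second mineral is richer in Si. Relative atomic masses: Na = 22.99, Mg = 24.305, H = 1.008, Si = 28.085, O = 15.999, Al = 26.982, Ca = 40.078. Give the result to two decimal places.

7.64 percentage points

First mineral: 74.706 g Si in 267.654 g formula = 27.91 wt% Si.
Second mineral: 56.170 g Si in 277.108 g formula = 20.27 wt% Si.
27.91% − 20.27% gives a difference of 7.64 percentage points.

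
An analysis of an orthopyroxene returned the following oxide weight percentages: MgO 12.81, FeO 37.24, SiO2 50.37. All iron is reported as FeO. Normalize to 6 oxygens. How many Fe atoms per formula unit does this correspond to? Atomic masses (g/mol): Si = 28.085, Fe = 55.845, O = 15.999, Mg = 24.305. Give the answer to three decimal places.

1.238 Fe apfu

MgO: 12.81/40.304 = 0.31783 mol → 0.31783 mol Mg, 0.31783 mol O.
FeO: 37.24/71.844 = 0.51835 mol → 0.51835 mol Fe, 0.51835 mol O.
SiO2: 50.37/60.083 = 0.83834 mol → 0.83834 mol Si, 1.67668 mol O.
Total oxygen = 2.51286 mol. Normalization factor = 6/2.51286 = 2.38772.
Fe per 6 O = 0.51835 × 2.38772 = 1.238.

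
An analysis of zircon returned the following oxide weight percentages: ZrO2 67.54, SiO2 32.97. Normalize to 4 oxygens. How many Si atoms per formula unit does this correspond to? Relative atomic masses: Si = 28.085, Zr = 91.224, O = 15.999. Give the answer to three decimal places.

1.001 Si apfu

ZrO2: 67.54/123.222 = 0.54812 mol → 0.54812 mol Zr, 1.09624 mol O.
SiO2: 32.97/60.083 = 0.54874 mol → 0.54874 mol Si, 1.09748 mol O.
Total oxygen = 2.19372 mol. Normalization factor = 4/2.19372 = 1.82339.
Si per 4 O = 0.54874 × 1.82339 = 1.001.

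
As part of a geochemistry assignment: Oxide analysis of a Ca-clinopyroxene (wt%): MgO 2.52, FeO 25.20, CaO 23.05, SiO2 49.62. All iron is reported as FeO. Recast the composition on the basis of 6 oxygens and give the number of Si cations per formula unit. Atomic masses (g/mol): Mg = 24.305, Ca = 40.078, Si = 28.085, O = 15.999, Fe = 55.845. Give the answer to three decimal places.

2.001 Si apfu

MgO: 2.52/40.304 = 0.06252 mol → 0.06252 mol Mg, 0.06252 mol O.
FeO: 25.20/71.844 = 0.35076 mol → 0.35076 mol Fe, 0.35076 mol O.
CaO: 23.05/56.077 = 0.41104 mol → 0.41104 mol Ca, 0.41104 mol O.
SiO2: 49.62/60.083 = 0.82586 mol → 0.82586 mol Si, 1.65172 mol O.
Total oxygen = 2.47604 mol. Normalization factor = 6/2.47604 = 2.42322.
Si per 6 O = 0.82586 × 2.42322 = 2.001.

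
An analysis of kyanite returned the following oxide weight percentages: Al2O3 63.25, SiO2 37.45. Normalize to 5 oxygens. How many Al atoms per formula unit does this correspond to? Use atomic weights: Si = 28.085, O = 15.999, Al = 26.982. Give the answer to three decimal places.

1.996 Al apfu

Al2O3 (M=101.961): mol = 0.62034; Al = 1.24068, O = 1.86102.
SiO2 (M=60.083): mol = 0.62330; Si = 0.62330, O = 1.24660.
ΣO = 3.10762; factor = 5/ΣO = 1.60895.
Al apfu = 1.24068 × 1.60895 = 1.996.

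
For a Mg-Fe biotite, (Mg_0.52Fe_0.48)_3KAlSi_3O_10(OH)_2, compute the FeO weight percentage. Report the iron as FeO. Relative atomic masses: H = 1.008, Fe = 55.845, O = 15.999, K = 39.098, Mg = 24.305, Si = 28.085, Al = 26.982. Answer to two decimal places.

M((Mg_0.52Fe_0.48)_3KAlSi_3O_10(OH)_2) = 462.672 g/mol; M(FeO) = 71.844 g/mol.
Moles FeO per formula unit = 1.44 Fe ÷ 1 = 1.4400.
FeO fraction = (1.4400 × 71.844) / 462.672 = 103.455/462.672 = 0.2236.

22.36 wt%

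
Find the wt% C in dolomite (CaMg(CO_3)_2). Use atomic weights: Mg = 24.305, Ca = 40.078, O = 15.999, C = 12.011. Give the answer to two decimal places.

Formula mass = 1×40.078 + 1×24.305 + 2×12.011 + 6×15.999 = 184.399 g/mol, of which 24.022 g is C.
So C makes up 24.022/184.399 = 0.1303 of the mass, i.e. 13.03%.

13.03 mass %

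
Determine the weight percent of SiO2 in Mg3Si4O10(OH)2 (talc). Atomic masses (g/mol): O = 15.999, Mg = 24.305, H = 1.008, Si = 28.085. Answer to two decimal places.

Molar mass of Mg3Si4O10(OH)2 = 3·24.305 + 4·28.085 + 12·15.999 + 2·1.008 = 379.259 g/mol.
Each formula unit contains 4 Si, equivalent to 4/1 = 4.0000 mol SiO2.
M(SiO2) = 1×28.085 + 2×15.999 = 60.083 g/mol.
Mass of SiO2 per formula unit = 4.0000 × 60.083 = 240.332 g.
SiO2 wt% = 240.332 / 379.259 × 100 = 63.37%.

63.37 wt%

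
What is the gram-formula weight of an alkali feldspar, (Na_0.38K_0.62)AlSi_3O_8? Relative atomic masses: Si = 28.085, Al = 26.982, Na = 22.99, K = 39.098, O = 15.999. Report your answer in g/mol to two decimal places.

272.21 g/mol

The formula mass is the sum 0.38*22.99 + 0.62*39.098 + 1*26.982 + 3*28.085 + 8*15.999.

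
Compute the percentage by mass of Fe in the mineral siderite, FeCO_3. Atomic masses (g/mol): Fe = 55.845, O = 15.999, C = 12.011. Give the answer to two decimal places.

Formula mass = 1×55.845 + 1×12.011 + 3×15.999 = 115.853 g/mol, of which 55.845 g is Fe.
So Fe makes up 55.845/115.853 = 0.4820 of the mass, i.e. 48.20%.

48.20 weight percent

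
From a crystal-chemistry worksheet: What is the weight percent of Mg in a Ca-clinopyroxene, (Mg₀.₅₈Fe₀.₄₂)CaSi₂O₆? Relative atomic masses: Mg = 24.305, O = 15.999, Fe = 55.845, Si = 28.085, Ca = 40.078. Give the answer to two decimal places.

6.13 wt%

M((Mg₀.₅₈Fe₀.₄₂)CaSi₂O₆) = 229.794 g/mol.
Mg contributes 0.58 × 24.305 = 14.097 g per mole.
14.097/229.794 = 0.0613 → 6.13%.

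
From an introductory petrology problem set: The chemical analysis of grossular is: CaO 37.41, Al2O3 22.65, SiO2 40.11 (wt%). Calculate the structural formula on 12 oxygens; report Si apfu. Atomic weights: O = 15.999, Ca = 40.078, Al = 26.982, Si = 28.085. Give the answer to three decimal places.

3.002 Si apfu

CaO (M=56.077): mol = 0.66712; Ca = 0.66712, O = 0.66712.
Al2O3 (M=101.961): mol = 0.22214; Al = 0.44428, O = 0.66642.
SiO2 (M=60.083): mol = 0.66758; Si = 0.66758, O = 1.33516.
ΣO = 2.66870; factor = 12/ΣO = 4.49657.
Si apfu = 0.66758 × 4.49657 = 3.002.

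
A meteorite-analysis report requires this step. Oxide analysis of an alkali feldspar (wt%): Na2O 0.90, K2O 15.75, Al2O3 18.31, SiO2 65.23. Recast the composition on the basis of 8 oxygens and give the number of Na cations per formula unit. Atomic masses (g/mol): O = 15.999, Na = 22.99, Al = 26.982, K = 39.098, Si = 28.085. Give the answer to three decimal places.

Na2O: 0.90/61.979 = 0.01452 mol → 0.02904 mol Na, 0.01452 mol O.
K2O: 15.75/94.195 = 0.16721 mol → 0.33442 mol K, 0.16721 mol O.
Al2O3: 18.31/101.961 = 0.17958 mol → 0.35916 mol Al, 0.53874 mol O.
SiO2: 65.23/60.083 = 1.08566 mol → 1.08566 mol Si, 2.17132 mol O.
Total oxygen = 2.89179 mol. Normalization factor = 8/2.89179 = 2.76645.
Na per 8 O = 0.02904 × 2.76645 = 0.080.

0.080 Na apfu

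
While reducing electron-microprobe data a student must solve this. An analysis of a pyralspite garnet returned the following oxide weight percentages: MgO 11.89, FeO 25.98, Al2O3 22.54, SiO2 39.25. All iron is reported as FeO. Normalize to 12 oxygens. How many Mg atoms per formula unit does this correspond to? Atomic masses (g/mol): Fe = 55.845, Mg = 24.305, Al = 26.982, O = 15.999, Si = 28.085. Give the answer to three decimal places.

11.89 wt% MgO ÷ 40.304 g/mol = 0.29501 mol, giving 0.29501 Mg and 0.29501 O.
25.98 wt% FeO ÷ 71.844 g/mol = 0.36162 mol, giving 0.36162 Fe and 0.36162 O.
22.54 wt% Al2O3 ÷ 101.961 g/mol = 0.22106 mol, giving 0.44212 Al and 0.66318 O.
39.25 wt% SiO2 ÷ 60.083 g/mol = 0.65326 mol, giving 0.65326 Si and 1.30652 O.
Oxygen sums to 2.62633; scaling by 12/2.62633 = 4.56911 puts the formula on 12 O.
Mg: 0.29501 × 4.56911 = 1.348 atoms per formula unit.

1.348 Mg apfu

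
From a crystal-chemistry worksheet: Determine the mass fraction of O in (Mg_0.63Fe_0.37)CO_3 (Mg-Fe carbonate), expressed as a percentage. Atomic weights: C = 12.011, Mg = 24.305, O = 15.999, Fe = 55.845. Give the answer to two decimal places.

Formula mass = 0.63*24.305 + 0.37*55.845 + 1*12.011 + 3*15.999 = 95.983 g/mol, of which 47.997 g is O.
So O makes up 47.997/95.983 = 0.5001 of the mass, i.e. 50.01%.

50.01 weight percent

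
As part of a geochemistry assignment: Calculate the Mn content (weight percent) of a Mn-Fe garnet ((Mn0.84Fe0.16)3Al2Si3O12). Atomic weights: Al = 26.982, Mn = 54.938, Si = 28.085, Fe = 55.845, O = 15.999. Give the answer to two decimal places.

27.94 weight percent

Formula mass = 2.52×54.938 + 0.48×55.845 + 2×26.982 + 3×28.085 + 12×15.999 = 495.456 g/mol, of which 138.444 g is Mn.
So Mn makes up 138.444/495.456 = 0.2794 of the mass, i.e. 27.94%.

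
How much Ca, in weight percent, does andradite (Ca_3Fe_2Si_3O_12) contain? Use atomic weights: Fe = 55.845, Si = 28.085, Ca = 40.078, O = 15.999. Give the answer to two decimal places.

23.66 weight percent

M(Ca_3Fe_2Si_3O_12) = 508.167 g/mol.
Ca contributes 3 × 40.078 = 120.234 g per mole.
120.234/508.167 = 0.2366 → 23.66%.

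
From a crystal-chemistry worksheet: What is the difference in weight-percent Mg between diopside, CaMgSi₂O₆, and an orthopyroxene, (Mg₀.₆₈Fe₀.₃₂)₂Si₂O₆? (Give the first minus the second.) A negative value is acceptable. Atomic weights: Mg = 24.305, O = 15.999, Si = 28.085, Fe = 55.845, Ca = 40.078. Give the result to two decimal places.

M(CaMgSi₂O₆) = 216.547 g/mol, so wt% Mg = 24.305/216.547 × 100 = 11.22%.
M((Mg₀.₆₈Fe₀.₃₂)₂Si₂O₆) = 220.960 g/mol, so wt% Mg = 33.055/220.960 × 100 = 14.96%.
11.22 − 14.96 = -3.74 pp.

-3.74 percentage points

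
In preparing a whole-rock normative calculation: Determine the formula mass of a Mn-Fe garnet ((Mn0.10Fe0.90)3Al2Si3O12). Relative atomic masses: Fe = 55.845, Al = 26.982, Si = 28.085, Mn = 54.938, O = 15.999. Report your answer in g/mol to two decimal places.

497.47 g/mol

M = 0.30(54.938) + 2.70(55.845) + 2(26.982) + 3(28.085) + 12(15.999)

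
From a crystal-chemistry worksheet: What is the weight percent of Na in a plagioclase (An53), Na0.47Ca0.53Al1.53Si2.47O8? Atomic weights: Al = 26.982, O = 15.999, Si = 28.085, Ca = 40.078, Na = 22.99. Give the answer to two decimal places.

3.99 mass %

M(Na0.47Ca0.53Al1.53Si2.47O8) = 270.691 g/mol.
Na contributes 0.47 × 22.99 = 10.805 g per mole.
10.805/270.691 = 0.0399 → 3.99%.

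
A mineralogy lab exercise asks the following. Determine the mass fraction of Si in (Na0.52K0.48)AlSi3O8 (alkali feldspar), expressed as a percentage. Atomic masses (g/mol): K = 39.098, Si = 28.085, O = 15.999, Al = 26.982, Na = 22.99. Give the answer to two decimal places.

Formula mass = 0.52*22.99 + 0.48*39.098 + 1*26.982 + 3*28.085 + 8*15.999 = 269.951 g/mol, of which 84.255 g is Si.
So Si makes up 84.255/269.951 = 0.3121 of the mass, i.e. 31.21%.

31.21 weight percent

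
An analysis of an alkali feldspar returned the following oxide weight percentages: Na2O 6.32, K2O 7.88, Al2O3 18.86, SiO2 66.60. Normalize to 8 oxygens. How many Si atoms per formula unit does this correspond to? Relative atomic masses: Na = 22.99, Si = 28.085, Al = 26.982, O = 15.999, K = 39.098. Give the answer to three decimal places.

2.998 Si apfu

Na2O (M=61.979): mol = 0.10197; Na = 0.20394, O = 0.10197.
K2O (M=94.195): mol = 0.08366; K = 0.16732, O = 0.08366.
Al2O3 (M=101.961): mol = 0.18497; Al = 0.36994, O = 0.55491.
SiO2 (M=60.083): mol = 1.10847; Si = 1.10847, O = 2.21694.
ΣO = 2.95748; factor = 8/ΣO = 2.70501.
Si apfu = 1.10847 × 2.70501 = 2.998.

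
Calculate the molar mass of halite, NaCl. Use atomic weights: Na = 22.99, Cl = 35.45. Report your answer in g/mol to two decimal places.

58.44 g/mol

Na: 1 × 22.99 = 22.9900
Cl: 1 × 35.45 = 35.4500
Summing the contributions gives the formula mass.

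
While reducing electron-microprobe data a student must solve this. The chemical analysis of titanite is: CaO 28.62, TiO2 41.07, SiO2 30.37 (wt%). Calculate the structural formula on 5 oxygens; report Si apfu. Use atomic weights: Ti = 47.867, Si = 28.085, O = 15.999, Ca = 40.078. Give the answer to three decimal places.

CaO (M=56.077): mol = 0.51037; Ca = 0.51037, O = 0.51037.
TiO2 (M=79.865): mol = 0.51424; Ti = 0.51424, O = 1.02848.
SiO2 (M=60.083): mol = 0.50547; Si = 0.50547, O = 1.01094.
ΣO = 2.54979; factor = 5/ΣO = 1.96095.
Si apfu = 0.50547 × 1.96095 = 0.991.

0.991 Si apfu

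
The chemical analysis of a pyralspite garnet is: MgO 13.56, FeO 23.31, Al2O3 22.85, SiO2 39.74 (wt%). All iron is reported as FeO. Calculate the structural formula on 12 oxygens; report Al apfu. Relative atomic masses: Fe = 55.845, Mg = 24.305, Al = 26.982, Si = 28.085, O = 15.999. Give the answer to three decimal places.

MgO (M=40.304): mol = 0.33644; Mg = 0.33644, O = 0.33644.
FeO (M=71.844): mol = 0.32445; Fe = 0.32445, O = 0.32445.
Al2O3 (M=101.961): mol = 0.22411; Al = 0.44822, O = 0.67233.
SiO2 (M=60.083): mol = 0.66142; Si = 0.66142, O = 1.32284.
ΣO = 2.65606; factor = 12/ΣO = 4.51797.
Al apfu = 0.44822 × 4.51797 = 2.025.

2.025 Al apfu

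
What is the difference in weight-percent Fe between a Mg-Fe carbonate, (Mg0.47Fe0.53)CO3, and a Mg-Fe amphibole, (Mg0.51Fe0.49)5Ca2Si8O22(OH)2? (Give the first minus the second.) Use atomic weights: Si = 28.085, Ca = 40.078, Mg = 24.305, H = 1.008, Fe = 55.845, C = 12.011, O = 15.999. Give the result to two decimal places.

13.92 percentage points

M((Mg0.47Fe0.53)CO3) = 101.029 g/mol, so wt% Fe = 29.598/101.029 × 100 = 29.30%.
M((Mg0.51Fe0.49)5Ca2Si8O22(OH)2) = 889.626 g/mol, so wt% Fe = 136.820/889.626 × 100 = 15.38%.
29.30 − 15.38 = 13.92 pp.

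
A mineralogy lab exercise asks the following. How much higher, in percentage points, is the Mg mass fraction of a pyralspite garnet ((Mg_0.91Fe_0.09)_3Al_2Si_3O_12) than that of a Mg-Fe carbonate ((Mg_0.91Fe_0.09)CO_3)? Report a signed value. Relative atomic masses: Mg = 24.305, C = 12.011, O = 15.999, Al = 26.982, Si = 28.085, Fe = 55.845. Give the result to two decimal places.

First mineral: 66.353 g Mg in 411.638 g formula = 16.12 wt% Mg.
Second mineral: 22.118 g Mg in 87.152 g formula = 25.38 wt% Mg.
16.12% − 25.38% gives a difference of -9.26 percentage points.

-9.26 percentage points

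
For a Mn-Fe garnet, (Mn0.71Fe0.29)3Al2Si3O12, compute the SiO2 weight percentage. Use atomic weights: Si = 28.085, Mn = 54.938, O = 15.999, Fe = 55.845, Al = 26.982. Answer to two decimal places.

Molar mass of (Mn0.71Fe0.29)3Al2Si3O12 = 2.13·54.938 + 0.87·55.845 + 2·26.982 + 3·28.085 + 12·15.999 = 495.810 g/mol.
Each formula unit contains 3 Si, equivalent to 3/1 = 3.0000 mol SiO2.
M(SiO2) = 1×28.085 + 2×15.999 = 60.083 g/mol.
Mass of SiO2 per formula unit = 3.0000 × 60.083 = 180.249 g.
SiO2 wt% = 180.249 / 495.810 × 100 = 36.35%.

36.35 wt%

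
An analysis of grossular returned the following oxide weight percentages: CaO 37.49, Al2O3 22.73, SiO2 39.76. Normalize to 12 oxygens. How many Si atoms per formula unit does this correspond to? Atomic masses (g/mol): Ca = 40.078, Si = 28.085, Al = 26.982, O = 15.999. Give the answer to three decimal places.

2.984 Si apfu

CaO: 37.49/56.077 = 0.66855 mol → 0.66855 mol Ca, 0.66855 mol O.
Al2O3: 22.73/101.961 = 0.22293 mol → 0.44586 mol Al, 0.66879 mol O.
SiO2: 39.76/60.083 = 0.66175 mol → 0.66175 mol Si, 1.32350 mol O.
Total oxygen = 2.66084 mol. Normalization factor = 12/2.66084 = 4.50985.
Si per 12 O = 0.66175 × 4.50985 = 2.984.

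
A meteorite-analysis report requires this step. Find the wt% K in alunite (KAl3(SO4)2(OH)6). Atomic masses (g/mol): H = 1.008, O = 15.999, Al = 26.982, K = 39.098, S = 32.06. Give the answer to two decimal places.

Molar mass of KAl3(SO4)2(OH)6: 1·39.098 + 3·26.982 + 2·32.06 + 14·15.999 + 6·1.008 = 414.198 g/mol.
Mass of K per formula unit: 1 × 39.098 = 39.098 g.
Weight fraction K = 39.098 / 414.198 = 0.0944.

9.44 mass %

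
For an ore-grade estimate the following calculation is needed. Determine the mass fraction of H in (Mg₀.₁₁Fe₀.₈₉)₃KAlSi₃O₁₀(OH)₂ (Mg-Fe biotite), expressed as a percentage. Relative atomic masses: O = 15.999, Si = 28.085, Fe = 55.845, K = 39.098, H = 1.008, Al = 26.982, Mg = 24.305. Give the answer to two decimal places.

0.40 weight percent

Molar mass of (Mg₀.₁₁Fe₀.₈₉)₃KAlSi₃O₁₀(OH)₂: 0.33·24.305 + 2.67·55.845 + 1·39.098 + 1·26.982 + 3·28.085 + 12·15.999 + 2·1.008 = 501.466 g/mol.
Mass of H per formula unit: 2 × 1.008 = 2.016 g.
Weight fraction H = 2.016 / 501.466 = 0.0040.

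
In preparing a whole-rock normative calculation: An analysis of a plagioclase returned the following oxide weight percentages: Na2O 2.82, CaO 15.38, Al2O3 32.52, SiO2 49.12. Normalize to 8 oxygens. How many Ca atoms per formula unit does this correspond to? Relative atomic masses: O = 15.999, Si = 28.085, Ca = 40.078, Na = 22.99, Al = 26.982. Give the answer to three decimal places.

0.754 Ca apfu

Na2O: 2.82/61.979 = 0.04550 mol → 0.09100 mol Na, 0.04550 mol O.
CaO: 15.38/56.077 = 0.27427 mol → 0.27427 mol Ca, 0.27427 mol O.
Al2O3: 32.52/101.961 = 0.31895 mol → 0.63790 mol Al, 0.95685 mol O.
SiO2: 49.12/60.083 = 0.81754 mol → 0.81754 mol Si, 1.63508 mol O.
Total oxygen = 2.91170 mol. Normalization factor = 8/2.91170 = 2.74754.
Ca per 8 O = 0.27427 × 2.74754 = 0.754.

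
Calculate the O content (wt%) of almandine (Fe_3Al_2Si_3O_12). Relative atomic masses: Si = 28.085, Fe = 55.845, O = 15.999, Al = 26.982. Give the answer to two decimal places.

Molar mass of Fe_3Al_2Si_3O_12: 3·55.845 + 2·26.982 + 3·28.085 + 12·15.999 = 497.742 g/mol.
Mass of O per formula unit: 12 × 15.999 = 191.988 g.
Weight fraction O = 191.988 / 497.742 = 0.3857.

38.57 wt%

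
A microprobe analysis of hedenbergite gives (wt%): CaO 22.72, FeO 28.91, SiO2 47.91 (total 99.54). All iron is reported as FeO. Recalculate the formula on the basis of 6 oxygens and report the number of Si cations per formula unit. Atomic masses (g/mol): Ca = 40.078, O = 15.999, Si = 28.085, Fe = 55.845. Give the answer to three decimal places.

1.992 Si apfu

CaO: 22.72/56.077 = 0.40516 mol → 0.40516 mol Ca, 0.40516 mol O.
FeO: 28.91/71.844 = 0.40240 mol → 0.40240 mol Fe, 0.40240 mol O.
SiO2: 47.91/60.083 = 0.79740 mol → 0.79740 mol Si, 1.59480 mol O.
Total oxygen = 2.40236 mol. Normalization factor = 6/2.40236 = 2.49754.
Si per 6 O = 0.79740 × 2.49754 = 1.992.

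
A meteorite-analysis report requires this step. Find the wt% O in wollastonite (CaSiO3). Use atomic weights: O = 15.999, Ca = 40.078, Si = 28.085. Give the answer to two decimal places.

M(CaSiO3) = 116.160 g/mol.
O contributes 3 × 15.999 = 47.997 g per mole.
47.997/116.160 = 0.4132 → 41.32%.

41.32 wt%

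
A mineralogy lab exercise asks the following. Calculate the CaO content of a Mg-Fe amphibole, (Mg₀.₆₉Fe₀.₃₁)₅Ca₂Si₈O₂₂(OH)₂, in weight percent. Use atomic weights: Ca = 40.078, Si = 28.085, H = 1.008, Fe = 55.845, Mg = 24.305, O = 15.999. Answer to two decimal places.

M((Mg₀.₆₉Fe₀.₃₁)₅Ca₂Si₈O₂₂(OH)₂) = 861.240 g/mol; M(CaO) = 56.077 g/mol.
Moles CaO per formula unit = 2 Ca ÷ 1 = 2.0000.
CaO fraction = (2.0000 × 56.077) / 861.240 = 112.154/861.240 = 0.1302.

13.02 wt%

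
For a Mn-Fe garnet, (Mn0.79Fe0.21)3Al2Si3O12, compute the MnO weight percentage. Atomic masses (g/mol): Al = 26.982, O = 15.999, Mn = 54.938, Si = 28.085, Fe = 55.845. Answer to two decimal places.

33.92 wt%

Formula mass = 495.592 g/mol.
2.37 Mn → 2.3700 mol MnO per formula unit; M(MnO) = 70.937, so MnO mass = 168.121 g.
168.121/495.592 × 100 = 33.92 wt%.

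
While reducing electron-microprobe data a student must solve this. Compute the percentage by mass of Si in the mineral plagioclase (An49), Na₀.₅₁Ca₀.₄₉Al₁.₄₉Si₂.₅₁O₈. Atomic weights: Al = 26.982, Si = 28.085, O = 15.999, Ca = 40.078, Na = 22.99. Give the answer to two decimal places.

26.10 wt%

Formula mass = 0.51*22.99 + 0.49*40.078 + 1.49*26.982 + 2.51*28.085 + 8*15.999 = 270.052 g/mol, of which 70.493 g is Si.
So Si makes up 70.493/270.052 = 0.2610 of the mass, i.e. 26.10%.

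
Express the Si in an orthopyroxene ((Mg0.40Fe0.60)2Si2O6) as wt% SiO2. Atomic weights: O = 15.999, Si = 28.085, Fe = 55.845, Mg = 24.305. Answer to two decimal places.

50.36 wt%

Molar mass of (Mg0.40Fe0.60)2Si2O6 = 0.80·24.305 + 1.20·55.845 + 2·28.085 + 6·15.999 = 238.622 g/mol.
Each formula unit contains 2 Si, equivalent to 2/1 = 2.0000 mol SiO2.
M(SiO2) = 1×28.085 + 2×15.999 = 60.083 g/mol.
Mass of SiO2 per formula unit = 2.0000 × 60.083 = 120.166 g.
SiO2 wt% = 120.166 / 238.622 × 100 = 50.36%.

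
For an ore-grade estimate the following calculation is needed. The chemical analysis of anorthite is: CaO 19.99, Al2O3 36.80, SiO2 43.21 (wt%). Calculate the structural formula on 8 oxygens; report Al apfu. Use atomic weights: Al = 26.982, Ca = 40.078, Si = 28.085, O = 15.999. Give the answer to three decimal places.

2.007 Al apfu

CaO: 19.99/56.077 = 0.35647 mol → 0.35647 mol Ca, 0.35647 mol O.
Al2O3: 36.80/101.961 = 0.36092 mol → 0.72184 mol Al, 1.08276 mol O.
SiO2: 43.21/60.083 = 0.71917 mol → 0.71917 mol Si, 1.43834 mol O.
Total oxygen = 2.87757 mol. Normalization factor = 8/2.87757 = 2.78012.
Al per 8 O = 0.72184 × 2.78012 = 2.007.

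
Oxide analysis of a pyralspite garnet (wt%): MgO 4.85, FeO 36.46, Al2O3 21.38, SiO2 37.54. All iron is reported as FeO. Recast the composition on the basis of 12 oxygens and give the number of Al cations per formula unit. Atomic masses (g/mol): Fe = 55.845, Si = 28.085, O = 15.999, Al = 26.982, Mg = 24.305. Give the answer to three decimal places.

2.008 Al apfu

MgO (M=40.304): mol = 0.12034; Mg = 0.12034, O = 0.12034.
FeO (M=71.844): mol = 0.50749; Fe = 0.50749, O = 0.50749.
Al2O3 (M=101.961): mol = 0.20969; Al = 0.41938, O = 0.62907.
SiO2 (M=60.083): mol = 0.62480; Si = 0.62480, O = 1.24960.
ΣO = 2.50650; factor = 12/ΣO = 4.78755.
Al apfu = 0.41938 × 4.78755 = 2.008.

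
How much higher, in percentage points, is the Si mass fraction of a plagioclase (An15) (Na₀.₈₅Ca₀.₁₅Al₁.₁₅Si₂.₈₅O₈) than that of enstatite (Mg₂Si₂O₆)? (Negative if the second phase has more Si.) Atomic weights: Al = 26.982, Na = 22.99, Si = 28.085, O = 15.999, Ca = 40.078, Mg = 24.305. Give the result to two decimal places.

2.27 percentage points

Si in Na₀.₈₅Ca₀.₁₅Al₁.₁₅Si₂.₈₅O₈: molar mass 264.617 g/mol; 2.85×28.085 = 80.042 g → 30.25 wt%.
Si in Mg₂Si₂O₆: molar mass 200.774 g/mol; 2×28.085 = 56.170 g → 27.98 wt%.
Difference = 30.25 − 27.98 = 2.27 percentage points.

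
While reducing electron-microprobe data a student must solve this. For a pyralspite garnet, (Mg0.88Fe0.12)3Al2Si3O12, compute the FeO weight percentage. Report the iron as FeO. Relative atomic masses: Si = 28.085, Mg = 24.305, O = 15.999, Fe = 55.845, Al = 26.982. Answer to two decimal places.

6.24 wt%

M((Mg0.88Fe0.12)3Al2Si3O12) = 414.476 g/mol; M(FeO) = 71.844 g/mol.
Moles FeO per formula unit = 0.36 Fe ÷ 1 = 0.3600.
FeO fraction = (0.3600 × 71.844) / 414.476 = 25.864/414.476 = 0.0624.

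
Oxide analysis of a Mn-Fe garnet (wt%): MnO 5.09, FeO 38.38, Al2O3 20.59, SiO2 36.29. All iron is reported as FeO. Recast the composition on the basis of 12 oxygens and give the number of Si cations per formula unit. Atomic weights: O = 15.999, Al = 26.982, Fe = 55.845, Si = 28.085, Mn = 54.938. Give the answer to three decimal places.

2.995 Si apfu

MnO: 5.09/70.937 = 0.07175 mol → 0.07175 mol Mn, 0.07175 mol O.
FeO: 38.38/71.844 = 0.53421 mol → 0.53421 mol Fe, 0.53421 mol O.
Al2O3: 20.59/101.961 = 0.20194 mol → 0.40388 mol Al, 0.60582 mol O.
SiO2: 36.29/60.083 = 0.60400 mol → 0.60400 mol Si, 1.20800 mol O.
Total oxygen = 2.41978 mol. Normalization factor = 12/2.41978 = 4.95913.
Si per 12 O = 0.60400 × 4.95913 = 2.995.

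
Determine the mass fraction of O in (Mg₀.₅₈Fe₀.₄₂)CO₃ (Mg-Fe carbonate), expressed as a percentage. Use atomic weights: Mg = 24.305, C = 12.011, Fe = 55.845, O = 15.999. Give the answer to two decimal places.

49.20 weight percent

M((Mg₀.₅₈Fe₀.₄₂)CO₃) = 97.560 g/mol.
O contributes 3 × 15.999 = 47.997 g per mole.
47.997/97.560 = 0.4920 → 49.20%.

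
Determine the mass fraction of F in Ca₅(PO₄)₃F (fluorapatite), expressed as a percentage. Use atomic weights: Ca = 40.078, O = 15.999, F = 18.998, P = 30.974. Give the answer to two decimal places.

3.77 weight percent

Formula mass = 5*40.078 + 3*30.974 + 12*15.999 + 1*18.998 = 504.298 g/mol, of which 18.998 g is F.
So F makes up 18.998/504.298 = 0.0377 of the mass, i.e. 3.77%.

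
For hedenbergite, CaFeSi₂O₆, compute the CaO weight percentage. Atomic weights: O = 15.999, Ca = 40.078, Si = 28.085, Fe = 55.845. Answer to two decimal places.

22.60 wt%

Molar mass of CaFeSi₂O₆ = 1*40.078 + 1*55.845 + 2*28.085 + 6*15.999 = 248.087 g/mol.
Each formula unit contains 1 Ca, equivalent to 1/1 = 1.0000 mol CaO.
M(CaO) = 1×40.078 + 1×15.999 = 56.077 g/mol.
Mass of CaO per formula unit = 1.0000 × 56.077 = 56.077 g.
CaO wt% = 56.077 / 248.087 × 100 = 22.60%.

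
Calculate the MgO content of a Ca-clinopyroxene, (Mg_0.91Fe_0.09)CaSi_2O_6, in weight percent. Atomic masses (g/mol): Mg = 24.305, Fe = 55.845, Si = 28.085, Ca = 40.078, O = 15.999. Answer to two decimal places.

Molar mass of (Mg_0.91Fe_0.09)CaSi_2O_6 = 0.91·24.305 + 0.09·55.845 + 1·40.078 + 2·28.085 + 6·15.999 = 219.386 g/mol.
Each formula unit contains 0.91 Mg, equivalent to 0.91/1 = 0.9100 mol MgO.
M(MgO) = 1×24.305 + 1×15.999 = 40.304 g/mol.
Mass of MgO per formula unit = 0.9100 × 40.304 = 36.677 g.
MgO wt% = 36.677 / 219.386 × 100 = 16.72%.

16.72 wt%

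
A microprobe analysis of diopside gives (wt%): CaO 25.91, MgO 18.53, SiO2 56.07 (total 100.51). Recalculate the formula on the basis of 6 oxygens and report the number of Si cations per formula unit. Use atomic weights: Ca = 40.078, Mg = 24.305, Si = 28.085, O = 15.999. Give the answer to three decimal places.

CaO: 25.91/56.077 = 0.46204 mol → 0.46204 mol Ca, 0.46204 mol O.
MgO: 18.53/40.304 = 0.45976 mol → 0.45976 mol Mg, 0.45976 mol O.
SiO2: 56.07/60.083 = 0.93321 mol → 0.93321 mol Si, 1.86642 mol O.
Total oxygen = 2.78822 mol. Normalization factor = 6/2.78822 = 2.15191.
Si per 6 O = 0.93321 × 2.15191 = 2.008.

2.008 Si apfu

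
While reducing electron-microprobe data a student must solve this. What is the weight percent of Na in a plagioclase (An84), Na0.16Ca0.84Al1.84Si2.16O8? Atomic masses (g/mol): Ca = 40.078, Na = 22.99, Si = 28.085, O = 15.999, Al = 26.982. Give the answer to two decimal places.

Formula mass = 0.16*22.99 + 0.84*40.078 + 1.84*26.982 + 2.16*28.085 + 8*15.999 = 275.646 g/mol, of which 3.678 g is Na.
So Na makes up 3.678/275.646 = 0.0133 of the mass, i.e. 1.33%.

1.33 weight percent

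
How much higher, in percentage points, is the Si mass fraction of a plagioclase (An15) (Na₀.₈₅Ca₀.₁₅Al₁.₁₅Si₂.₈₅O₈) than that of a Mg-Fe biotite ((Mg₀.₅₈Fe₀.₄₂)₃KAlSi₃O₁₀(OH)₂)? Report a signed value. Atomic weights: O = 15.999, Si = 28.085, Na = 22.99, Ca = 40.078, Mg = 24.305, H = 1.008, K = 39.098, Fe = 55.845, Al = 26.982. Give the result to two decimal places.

Si in Na₀.₈₅Ca₀.₁₅Al₁.₁₅Si₂.₈₅O₈: molar mass 264.617 g/mol; 2.85×28.085 = 80.042 g → 30.25 wt%.
Si in (Mg₀.₅₈Fe₀.₄₂)₃KAlSi₃O₁₀(OH)₂: molar mass 456.994 g/mol; 3×28.085 = 84.255 g → 18.44 wt%.
Difference = 30.25 − 18.44 = 11.81 percentage points.

11.81 percentage points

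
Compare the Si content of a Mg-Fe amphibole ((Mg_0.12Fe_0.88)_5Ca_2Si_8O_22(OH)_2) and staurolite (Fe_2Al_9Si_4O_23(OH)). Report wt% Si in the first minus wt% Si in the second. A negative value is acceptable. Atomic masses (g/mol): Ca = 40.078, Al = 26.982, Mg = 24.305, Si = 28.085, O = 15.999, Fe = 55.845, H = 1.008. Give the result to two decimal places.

10.43 percentage points

Si in (Mg_0.12Fe_0.88)_5Ca_2Si_8O_22(OH)_2: molar mass 951.129 g/mol; 8×28.085 = 224.680 g → 23.62 wt%.
Si in Fe_2Al_9Si_4O_23(OH): molar mass 851.852 g/mol; 4×28.085 = 112.340 g → 13.19 wt%.
Difference = 23.62 − 13.19 = 10.43 percentage points.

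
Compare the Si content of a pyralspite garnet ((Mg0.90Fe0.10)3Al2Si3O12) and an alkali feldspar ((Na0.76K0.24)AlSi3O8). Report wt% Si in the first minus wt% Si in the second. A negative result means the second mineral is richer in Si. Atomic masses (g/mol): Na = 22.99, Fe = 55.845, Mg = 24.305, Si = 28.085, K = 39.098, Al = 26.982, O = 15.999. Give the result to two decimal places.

-11.24 percentage points

First mineral: 84.255 g Si in 412.584 g formula = 20.42 wt% Si.
Second mineral: 84.255 g Si in 266.085 g formula = 31.66 wt% Si.
20.42% − 31.66% gives a difference of -11.24 percentage points.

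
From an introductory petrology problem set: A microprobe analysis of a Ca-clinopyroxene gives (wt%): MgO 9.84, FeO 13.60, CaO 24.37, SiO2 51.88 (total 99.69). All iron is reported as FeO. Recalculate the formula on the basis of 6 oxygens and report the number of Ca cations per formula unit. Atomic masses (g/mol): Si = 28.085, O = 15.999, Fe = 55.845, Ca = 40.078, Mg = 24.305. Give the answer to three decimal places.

1.005 Ca apfu

MgO (M=40.304): mol = 0.24414; Mg = 0.24414, O = 0.24414.
FeO (M=71.844): mol = 0.18930; Fe = 0.18930, O = 0.18930.
CaO (M=56.077): mol = 0.43458; Ca = 0.43458, O = 0.43458.
SiO2 (M=60.083): mol = 0.86347; Si = 0.86347, O = 1.72694.
ΣO = 2.59496; factor = 6/ΣO = 2.31217.
Ca apfu = 0.43458 × 2.31217 = 1.005.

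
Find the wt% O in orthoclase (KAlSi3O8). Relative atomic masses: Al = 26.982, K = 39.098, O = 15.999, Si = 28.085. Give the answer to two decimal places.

45.99 weight percent

Molar mass of KAlSi3O8: 1×39.098 + 1×26.982 + 3×28.085 + 8×15.999 = 278.327 g/mol.
Mass of O per formula unit: 8 × 15.999 = 127.992 g.
Weight fraction O = 127.992 / 278.327 = 0.4599.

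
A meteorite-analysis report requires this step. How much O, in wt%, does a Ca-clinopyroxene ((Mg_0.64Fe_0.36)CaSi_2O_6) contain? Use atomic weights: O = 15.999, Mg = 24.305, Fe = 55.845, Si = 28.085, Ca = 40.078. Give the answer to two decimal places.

42.12 wt%

M((Mg_0.64Fe_0.36)CaSi_2O_6) = 227.901 g/mol.
O contributes 6 × 15.999 = 95.994 g per mole.
95.994/227.901 = 0.4212 → 42.12%.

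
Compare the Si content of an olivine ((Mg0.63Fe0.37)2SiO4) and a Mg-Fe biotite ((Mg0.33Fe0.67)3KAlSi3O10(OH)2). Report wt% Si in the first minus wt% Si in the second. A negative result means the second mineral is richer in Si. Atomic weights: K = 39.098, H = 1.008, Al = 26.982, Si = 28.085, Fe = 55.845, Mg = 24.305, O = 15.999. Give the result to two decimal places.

Si in (Mg0.63Fe0.37)2SiO4: molar mass 164.031 g/mol; 1×28.085 = 28.085 g → 17.12 wt%.
Si in (Mg0.33Fe0.67)3KAlSi3O10(OH)2: molar mass 480.649 g/mol; 3×28.085 = 84.255 g → 17.53 wt%.
Difference = 17.12 − 17.53 = -0.41 percentage points.

-0.41 percentage points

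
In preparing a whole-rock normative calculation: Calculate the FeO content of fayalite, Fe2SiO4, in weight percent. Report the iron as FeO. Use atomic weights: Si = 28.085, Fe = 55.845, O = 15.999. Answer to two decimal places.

Formula mass = 203.771 g/mol.
2 Fe → 2.0000 mol FeO per formula unit; M(FeO) = 71.844, so FeO mass = 143.688 g.
143.688/203.771 × 100 = 70.51 wt%.

70.51 wt%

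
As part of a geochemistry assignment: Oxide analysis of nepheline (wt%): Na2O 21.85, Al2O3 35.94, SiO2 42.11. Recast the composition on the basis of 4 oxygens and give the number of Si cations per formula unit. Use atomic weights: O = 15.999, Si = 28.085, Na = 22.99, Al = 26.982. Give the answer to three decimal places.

21.85 wt% Na2O ÷ 61.979 g/mol = 0.35254 mol, giving 0.70508 Na and 0.35254 O.
35.94 wt% Al2O3 ÷ 101.961 g/mol = 0.35249 mol, giving 0.70498 Al and 1.05747 O.
42.11 wt% SiO2 ÷ 60.083 g/mol = 0.70086 mol, giving 0.70086 Si and 1.40172 O.
Oxygen sums to 2.81173; scaling by 4/2.81173 = 1.42261 puts the formula on 4 O.
Si: 0.70086 × 1.42261 = 0.997 atoms per formula unit.

0.997 Si apfu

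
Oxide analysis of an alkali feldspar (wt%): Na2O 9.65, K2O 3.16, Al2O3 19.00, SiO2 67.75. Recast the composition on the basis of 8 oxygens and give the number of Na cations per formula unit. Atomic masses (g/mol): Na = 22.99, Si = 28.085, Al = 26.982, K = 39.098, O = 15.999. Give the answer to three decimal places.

Na2O: 9.65/61.979 = 0.15570 mol → 0.31140 mol Na, 0.15570 mol O.
K2O: 3.16/94.195 = 0.03355 mol → 0.06710 mol K, 0.03355 mol O.
Al2O3: 19.00/101.961 = 0.18635 mol → 0.37270 mol Al, 0.55905 mol O.
SiO2: 67.75/60.083 = 1.12761 mol → 1.12761 mol Si, 2.25522 mol O.
Total oxygen = 3.00352 mol. Normalization factor = 8/3.00352 = 2.66354.
Na per 8 O = 0.31140 × 2.66354 = 0.829.

0.829 Na apfu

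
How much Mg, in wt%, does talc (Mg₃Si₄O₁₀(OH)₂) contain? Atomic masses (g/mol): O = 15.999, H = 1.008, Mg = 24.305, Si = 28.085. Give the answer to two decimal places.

19.23 wt%

Molar mass of Mg₃Si₄O₁₀(OH)₂: 3*24.305 + 4*28.085 + 12*15.999 + 2*1.008 = 379.259 g/mol.
Mass of Mg per formula unit: 3 × 24.305 = 72.915 g.
Weight fraction Mg = 72.915 / 379.259 = 0.1923.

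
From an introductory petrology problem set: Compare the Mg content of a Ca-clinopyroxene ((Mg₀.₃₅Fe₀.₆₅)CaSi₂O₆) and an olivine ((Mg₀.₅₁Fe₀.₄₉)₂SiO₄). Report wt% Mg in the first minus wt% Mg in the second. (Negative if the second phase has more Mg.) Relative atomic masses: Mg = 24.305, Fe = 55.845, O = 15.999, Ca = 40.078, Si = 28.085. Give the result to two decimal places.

-10.86 percentage points

First mineral: 8.507 g Mg in 237.048 g formula = 3.59 wt% Mg.
Second mineral: 24.791 g Mg in 171.600 g formula = 14.45 wt% Mg.
3.59% − 14.45% gives a difference of -10.86 percentage points.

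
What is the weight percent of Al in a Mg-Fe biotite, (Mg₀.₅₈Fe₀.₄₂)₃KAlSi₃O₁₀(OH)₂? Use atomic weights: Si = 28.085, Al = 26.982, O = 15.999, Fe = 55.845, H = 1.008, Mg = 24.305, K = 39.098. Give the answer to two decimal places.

Formula mass = 1.74·24.305 + 1.26·55.845 + 1·39.098 + 1·26.982 + 3·28.085 + 12·15.999 + 2·1.008 = 456.994 g/mol, of which 26.982 g is Al.
So Al makes up 26.982/456.994 = 0.0590 of the mass, i.e. 5.90%.

5.90 weight percent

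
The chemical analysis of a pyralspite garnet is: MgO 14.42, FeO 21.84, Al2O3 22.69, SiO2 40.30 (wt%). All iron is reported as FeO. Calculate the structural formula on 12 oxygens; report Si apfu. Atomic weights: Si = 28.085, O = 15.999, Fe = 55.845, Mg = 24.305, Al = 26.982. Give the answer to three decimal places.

3.014 Si apfu

MgO: 14.42/40.304 = 0.35778 mol → 0.35778 mol Mg, 0.35778 mol O.
FeO: 21.84/71.844 = 0.30399 mol → 0.30399 mol Fe, 0.30399 mol O.
Al2O3: 22.69/101.961 = 0.22254 mol → 0.44508 mol Al, 0.66762 mol O.
SiO2: 40.30/60.083 = 0.67074 mol → 0.67074 mol Si, 1.34148 mol O.
Total oxygen = 2.67087 mol. Normalization factor = 12/2.67087 = 4.49292.
Si per 12 O = 0.67074 × 4.49292 = 3.014.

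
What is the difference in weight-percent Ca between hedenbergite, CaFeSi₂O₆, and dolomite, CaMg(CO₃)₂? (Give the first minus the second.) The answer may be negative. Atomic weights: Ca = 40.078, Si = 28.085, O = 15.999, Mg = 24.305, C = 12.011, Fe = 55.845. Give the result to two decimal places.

First mineral: 40.078 g Ca in 248.087 g formula = 16.15 wt% Ca.
Second mineral: 40.078 g Ca in 184.399 g formula = 21.73 wt% Ca.
16.15% − 21.73% gives a difference of -5.58 percentage points.

-5.58 percentage points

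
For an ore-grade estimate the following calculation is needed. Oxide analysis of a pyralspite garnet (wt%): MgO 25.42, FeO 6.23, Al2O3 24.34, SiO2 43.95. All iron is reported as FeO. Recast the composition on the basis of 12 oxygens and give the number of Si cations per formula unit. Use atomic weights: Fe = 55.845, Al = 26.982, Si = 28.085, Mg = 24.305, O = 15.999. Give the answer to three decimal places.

3.030 Si apfu

MgO: 25.42/40.304 = 0.63071 mol → 0.63071 mol Mg, 0.63071 mol O.
FeO: 6.23/71.844 = 0.08672 mol → 0.08672 mol Fe, 0.08672 mol O.
Al2O3: 24.34/101.961 = 0.23872 mol → 0.47744 mol Al, 0.71616 mol O.
SiO2: 43.95/60.083 = 0.73149 mol → 0.73149 mol Si, 1.46298 mol O.
Total oxygen = 2.89657 mol. Normalization factor = 12/2.89657 = 4.14283.
Si per 12 O = 0.73149 × 4.14283 = 3.030.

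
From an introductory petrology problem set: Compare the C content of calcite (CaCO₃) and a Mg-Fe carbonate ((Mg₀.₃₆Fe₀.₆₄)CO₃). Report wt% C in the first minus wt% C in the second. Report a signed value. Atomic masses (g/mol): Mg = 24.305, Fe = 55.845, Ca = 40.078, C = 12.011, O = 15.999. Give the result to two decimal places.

0.51 percentage points

First mineral: 12.011 g C in 100.086 g formula = 12.00 wt% C.
Second mineral: 12.011 g C in 104.499 g formula = 11.49 wt% C.
12.00% − 11.49% gives a difference of 0.51 percentage points.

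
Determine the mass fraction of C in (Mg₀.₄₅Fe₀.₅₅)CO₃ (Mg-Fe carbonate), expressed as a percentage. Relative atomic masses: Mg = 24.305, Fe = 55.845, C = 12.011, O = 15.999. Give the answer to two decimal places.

11.81 wt%

Molar mass of (Mg₀.₄₅Fe₀.₅₅)CO₃: 0.45*24.305 + 0.55*55.845 + 1*12.011 + 3*15.999 = 101.660 g/mol.
Mass of C per formula unit: 1 × 12.011 = 12.011 g.
Weight fraction C = 12.011 / 101.660 = 0.1181.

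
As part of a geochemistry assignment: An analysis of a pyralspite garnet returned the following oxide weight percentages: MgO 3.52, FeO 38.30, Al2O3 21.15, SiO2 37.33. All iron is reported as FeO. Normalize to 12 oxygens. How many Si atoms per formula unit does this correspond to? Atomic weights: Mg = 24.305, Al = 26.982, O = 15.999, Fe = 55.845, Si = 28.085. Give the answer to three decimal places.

MgO (M=40.304): mol = 0.08734; Mg = 0.08734, O = 0.08734.
FeO (M=71.844): mol = 0.53310; Fe = 0.53310, O = 0.53310.
Al2O3 (M=101.961): mol = 0.20743; Al = 0.41486, O = 0.62229.
SiO2 (M=60.083): mol = 0.62131; Si = 0.62131, O = 1.24262.
ΣO = 2.48535; factor = 12/ΣO = 4.82829.
Si apfu = 0.62131 × 4.82829 = 3.000.

3.000 Si apfu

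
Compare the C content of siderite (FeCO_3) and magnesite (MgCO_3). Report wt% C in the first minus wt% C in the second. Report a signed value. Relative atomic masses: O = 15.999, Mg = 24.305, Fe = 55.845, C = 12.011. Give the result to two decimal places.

-3.88 percentage points

C in FeCO_3: molar mass 115.853 g/mol; 1×12.011 = 12.011 g → 10.37 wt%.
C in MgCO_3: molar mass 84.313 g/mol; 1×12.011 = 12.011 g → 14.25 wt%.
Difference = 10.37 − 14.25 = -3.88 percentage points.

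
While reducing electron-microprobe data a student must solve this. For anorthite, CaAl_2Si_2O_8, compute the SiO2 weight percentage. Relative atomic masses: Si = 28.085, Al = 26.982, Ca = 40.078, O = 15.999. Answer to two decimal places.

Molar mass of CaAl_2Si_2O_8 = 1*40.078 + 2*26.982 + 2*28.085 + 8*15.999 = 278.204 g/mol.
Each formula unit contains 2 Si, equivalent to 2/1 = 2.0000 mol SiO2.
M(SiO2) = 1×28.085 + 2×15.999 = 60.083 g/mol.
Mass of SiO2 per formula unit = 2.0000 × 60.083 = 120.166 g.
SiO2 wt% = 120.166 / 278.204 × 100 = 43.19%.

43.19 wt%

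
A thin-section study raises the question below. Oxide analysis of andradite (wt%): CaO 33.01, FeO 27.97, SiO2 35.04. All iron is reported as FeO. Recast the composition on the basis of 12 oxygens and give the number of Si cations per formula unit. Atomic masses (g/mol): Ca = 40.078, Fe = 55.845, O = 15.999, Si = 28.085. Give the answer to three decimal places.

3.264 Si apfu

33.01 wt% CaO ÷ 56.077 g/mol = 0.58865 mol, giving 0.58865 Ca and 0.58865 O.
27.97 wt% FeO ÷ 71.844 g/mol = 0.38932 mol, giving 0.38932 Fe and 0.38932 O.
35.04 wt% SiO2 ÷ 60.083 g/mol = 0.58319 mol, giving 0.58319 Si and 1.16638 O.
Oxygen sums to 2.14435; scaling by 12/2.14435 = 5.59610 puts the formula on 12 O.
Si: 0.58319 × 5.59610 = 3.264 atoms per formula unit.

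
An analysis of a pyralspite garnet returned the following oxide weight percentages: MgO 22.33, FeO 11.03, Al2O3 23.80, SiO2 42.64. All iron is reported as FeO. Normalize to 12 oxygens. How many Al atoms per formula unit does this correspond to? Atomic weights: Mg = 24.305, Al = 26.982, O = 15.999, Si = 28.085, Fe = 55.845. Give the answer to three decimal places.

1.982 Al apfu

MgO: 22.33/40.304 = 0.55404 mol → 0.55404 mol Mg, 0.55404 mol O.
FeO: 11.03/71.844 = 0.15353 mol → 0.15353 mol Fe, 0.15353 mol O.
Al2O3: 23.80/101.961 = 0.23342 mol → 0.46684 mol Al, 0.70026 mol O.
SiO2: 42.64/60.083 = 0.70968 mol → 0.70968 mol Si, 1.41936 mol O.
Total oxygen = 2.82719 mol. Normalization factor = 12/2.82719 = 4.24450.
Al per 12 O = 0.46684 × 4.24450 = 1.982.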